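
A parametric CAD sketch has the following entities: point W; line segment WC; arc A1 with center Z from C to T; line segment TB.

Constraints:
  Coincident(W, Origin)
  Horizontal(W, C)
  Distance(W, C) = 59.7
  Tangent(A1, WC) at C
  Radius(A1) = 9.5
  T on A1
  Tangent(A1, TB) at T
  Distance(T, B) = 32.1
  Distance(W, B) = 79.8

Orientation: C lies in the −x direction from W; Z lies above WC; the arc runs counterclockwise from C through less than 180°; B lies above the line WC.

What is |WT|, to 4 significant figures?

53.48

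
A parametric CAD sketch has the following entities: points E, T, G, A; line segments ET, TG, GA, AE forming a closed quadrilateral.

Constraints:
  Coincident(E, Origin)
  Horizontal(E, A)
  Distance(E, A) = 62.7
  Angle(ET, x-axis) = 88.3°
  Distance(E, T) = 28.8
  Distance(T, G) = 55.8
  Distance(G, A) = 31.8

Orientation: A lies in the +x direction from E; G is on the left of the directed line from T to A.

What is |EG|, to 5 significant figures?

64.636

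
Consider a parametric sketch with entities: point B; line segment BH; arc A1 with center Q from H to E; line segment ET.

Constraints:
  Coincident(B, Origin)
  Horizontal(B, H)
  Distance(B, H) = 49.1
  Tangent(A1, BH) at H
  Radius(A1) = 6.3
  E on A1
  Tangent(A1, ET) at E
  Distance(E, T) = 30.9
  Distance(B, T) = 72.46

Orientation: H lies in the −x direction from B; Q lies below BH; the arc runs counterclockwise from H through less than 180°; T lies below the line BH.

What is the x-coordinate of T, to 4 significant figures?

-63.91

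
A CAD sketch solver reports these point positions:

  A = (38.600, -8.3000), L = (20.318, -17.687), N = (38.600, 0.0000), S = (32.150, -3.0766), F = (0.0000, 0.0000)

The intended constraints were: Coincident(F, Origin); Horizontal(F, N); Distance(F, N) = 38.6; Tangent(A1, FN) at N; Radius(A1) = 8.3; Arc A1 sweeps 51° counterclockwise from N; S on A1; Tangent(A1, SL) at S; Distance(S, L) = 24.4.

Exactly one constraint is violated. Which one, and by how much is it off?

Distance(S, L) = 24.4 — off by 5.60.

F = (0.00, 0.00) ✓; F.y = 0.00, N.y = 0.00 ✓; |FN| = 38.60 ✓; ∠(AN, NF) = 90.00° ✓; |AN| = 8.300 ✓; bearing(A→S) − bearing(A→N) = 51.00° ✓; |AS| = 8.300 ✓; ∠(AS, SL) = 90.00° ✓; |SL| = 18.80 ✗.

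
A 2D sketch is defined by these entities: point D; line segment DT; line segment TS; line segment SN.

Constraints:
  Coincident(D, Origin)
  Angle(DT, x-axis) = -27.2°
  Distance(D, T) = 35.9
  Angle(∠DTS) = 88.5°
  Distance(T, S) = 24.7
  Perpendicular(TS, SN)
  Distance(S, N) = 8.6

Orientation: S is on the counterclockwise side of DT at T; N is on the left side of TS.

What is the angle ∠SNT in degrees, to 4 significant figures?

70.80°

∠DTS = 88.5°, so TS runs at -27.2° + (180° − 88.5°) = 64.30° from the x-axis; with |TS| = 24.7, S = T + 24.7·(cos 64.30°, sin 64.30°) = (42.64, 5.847). TS ⟂ SN; with |SN| = 8.6 on the left of TS, N = S + 8.6·(-0.9011, 0.4337) = (34.89, 9.576). Then cos ∠SNT = NS·NT / (|NS||NT|), giving 70.80°.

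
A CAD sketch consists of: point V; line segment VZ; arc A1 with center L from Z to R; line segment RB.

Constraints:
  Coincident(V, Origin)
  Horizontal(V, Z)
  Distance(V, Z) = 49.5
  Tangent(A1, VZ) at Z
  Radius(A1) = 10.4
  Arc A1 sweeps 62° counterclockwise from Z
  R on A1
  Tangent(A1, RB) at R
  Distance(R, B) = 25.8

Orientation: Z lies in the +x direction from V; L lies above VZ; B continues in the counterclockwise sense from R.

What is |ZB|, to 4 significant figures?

35.42

V is at the origin; V and Z share the same y with |VZ| = 49.5 and Z on the +x side, so Z = (49.50, 0.000). The tangent condition forces LZ to be normal to VZ, so L = Z + (0, 10.4) = (49.50, 10.40). On A1, Z sits at bearing -90° from L; a 62° counterclockwise sweep puts R at bearing -28°, so R = L + 10.4·(cos -28°, sin -28°) = (58.68, 5.517). Since A1 is tangent to RB there, LR ⟂ RB, so RB runs along (−sin -28°, cos -28°); with |RB| = 25.8, B = (70.80, 28.30). Then |ZB| = |B − Z| = 35.42.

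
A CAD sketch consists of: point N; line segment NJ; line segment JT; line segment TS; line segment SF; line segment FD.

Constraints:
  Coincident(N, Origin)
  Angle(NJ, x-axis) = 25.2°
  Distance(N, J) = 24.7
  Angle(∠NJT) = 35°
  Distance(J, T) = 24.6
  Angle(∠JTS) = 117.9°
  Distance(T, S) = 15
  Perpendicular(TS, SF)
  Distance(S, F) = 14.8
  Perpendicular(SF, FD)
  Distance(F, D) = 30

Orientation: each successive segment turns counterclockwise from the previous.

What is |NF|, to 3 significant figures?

6.25

N is at the origin; NJ runs at 25.2° with length 24.7, so J = (22.3, 10.5). ∠NJT = 35.0° gives JT at 170° from the x-axis; with |JT| = 24.6, T = (-1.89, 14.7). ∠JTS = 117.9° gives TS at -128° from the x-axis; with |TS| = 15.0, S = (-11.1, 2.84). TS is perpendicular to SF, so SF runs at -37.7°; with |SF| = 14.8, F = (0.645, -6.22). Then |NF| = |F − N| = 6.25.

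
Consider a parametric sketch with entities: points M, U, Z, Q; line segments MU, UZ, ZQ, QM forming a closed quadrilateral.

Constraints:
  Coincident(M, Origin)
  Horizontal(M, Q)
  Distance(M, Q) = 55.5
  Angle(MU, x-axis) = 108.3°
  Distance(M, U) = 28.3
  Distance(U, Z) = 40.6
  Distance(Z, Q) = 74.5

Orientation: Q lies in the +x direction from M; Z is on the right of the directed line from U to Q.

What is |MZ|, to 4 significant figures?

21.96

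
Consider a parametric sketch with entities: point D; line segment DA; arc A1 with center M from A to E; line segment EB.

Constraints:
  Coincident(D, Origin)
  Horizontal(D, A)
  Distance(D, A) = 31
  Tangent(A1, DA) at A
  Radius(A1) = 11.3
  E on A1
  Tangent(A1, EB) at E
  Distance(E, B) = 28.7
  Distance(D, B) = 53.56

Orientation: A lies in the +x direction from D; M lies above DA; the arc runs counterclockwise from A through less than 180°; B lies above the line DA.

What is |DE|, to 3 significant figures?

44.3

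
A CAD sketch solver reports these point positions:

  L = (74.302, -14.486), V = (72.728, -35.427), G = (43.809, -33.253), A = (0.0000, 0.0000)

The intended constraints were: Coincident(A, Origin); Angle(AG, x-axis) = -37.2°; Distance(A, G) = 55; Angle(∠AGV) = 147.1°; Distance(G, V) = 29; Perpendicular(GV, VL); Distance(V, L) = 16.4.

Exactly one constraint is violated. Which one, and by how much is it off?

Distance(V, L) = 16.4 — off by 4.60.

A = (0.00, 0.00) ✓; AG at -37.20° ✓; |AG| = 55.00 ✓; ∠AGV = 147.1° ✓; |GV| = 29.00 ✓; ∠(GV, VL) = 90.00° ✓; |VL| = 21.00 ✗.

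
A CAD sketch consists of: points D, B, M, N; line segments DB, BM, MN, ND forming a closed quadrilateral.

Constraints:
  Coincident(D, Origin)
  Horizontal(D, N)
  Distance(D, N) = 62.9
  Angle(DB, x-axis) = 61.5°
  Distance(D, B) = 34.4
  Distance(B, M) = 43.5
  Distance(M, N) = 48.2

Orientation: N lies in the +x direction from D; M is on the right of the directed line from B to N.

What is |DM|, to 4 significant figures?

21.22

D is at the origin; DN is horizontal with |DN| = 62.9 and N in +x, so N = (62.9, 0). DB runs at 61.5° with |DB| = 34.4, so B = (16.41, 30.23). M is determined by |BM| = 43.5 and |MN| = 48.2 together: it lies at the intersection of circle(B, 43.5) and circle(N, 48.2). With |BN| = 55.45, the foot of the radical line on BN is 23.84 from B and the perpendicular offset is √(43.5² − 23.84²) = 36.39. Taking the right-of-BN solution: M = (16.56, -13.27).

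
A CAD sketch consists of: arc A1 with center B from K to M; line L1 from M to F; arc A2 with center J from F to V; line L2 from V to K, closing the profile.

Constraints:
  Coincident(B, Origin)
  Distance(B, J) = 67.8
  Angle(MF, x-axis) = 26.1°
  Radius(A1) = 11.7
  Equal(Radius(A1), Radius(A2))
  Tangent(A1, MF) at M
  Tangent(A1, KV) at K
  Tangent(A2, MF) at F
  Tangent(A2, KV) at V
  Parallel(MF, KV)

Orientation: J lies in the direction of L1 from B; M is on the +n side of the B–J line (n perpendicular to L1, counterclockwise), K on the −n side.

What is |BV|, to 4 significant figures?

68.80

Tangency of A1 to both parallel lines with radius 11.7 puts M and K at B ± 11.7·n: M = (-5.147, 10.51), K = (5.147, -10.51). Equal radii place F and V the same way about J: F = J + 11.7·n = (55.74, 40.33), V = J − 11.7·n = (66.03, 19.32). Then |BV| = |V − B| = 68.80.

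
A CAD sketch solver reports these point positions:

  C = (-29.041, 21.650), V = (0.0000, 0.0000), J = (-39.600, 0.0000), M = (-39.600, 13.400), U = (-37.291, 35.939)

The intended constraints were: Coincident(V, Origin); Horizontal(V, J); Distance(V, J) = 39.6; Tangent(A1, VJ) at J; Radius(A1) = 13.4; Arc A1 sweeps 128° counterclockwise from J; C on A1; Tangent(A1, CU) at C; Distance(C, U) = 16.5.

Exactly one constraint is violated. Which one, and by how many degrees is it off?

Tangent(A1, CU) at C — off by 8.00°.

V = (0.00, 0.00) ✓; V.y = 0.00, J.y = 0.00 ✓; |VJ| = 39.60 ✓; ∠(MJ, JV) = 90.00° ✓; |MJ| = 13.40 ✓; bearing(M→C) − bearing(M→J) = 128.0° ✓; |MC| = 13.40 ✓; ∠(MC, CU) = 98.00° ✗; |CU| = 16.50 ✓.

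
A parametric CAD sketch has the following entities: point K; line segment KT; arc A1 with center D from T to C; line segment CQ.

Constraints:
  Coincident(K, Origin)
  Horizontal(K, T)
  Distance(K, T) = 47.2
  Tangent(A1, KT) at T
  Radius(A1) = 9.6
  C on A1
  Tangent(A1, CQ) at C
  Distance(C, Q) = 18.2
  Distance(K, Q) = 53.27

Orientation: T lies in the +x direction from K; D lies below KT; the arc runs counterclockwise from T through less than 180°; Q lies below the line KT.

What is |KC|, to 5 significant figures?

40.195

K is at the origin; K and T share the same y with |KT| = 47.2 and T on the +x side, so T = (47.200, 0.0000). Since A1 is tangent to KT there, DT ⟂ KT, so D = T + (0, -9.6) = (47.200, -9.6000). Since DC ⟂ CQ (tangency), |DQ| = √(9.6² + 18.2²) = 20.577 regardless of where C sits on A1. So Q lies on both circle(K, 53.27) and circle(D, 20.577); the below-KT intersection is Q = (44.063, -29.936). C is the foot of the tangent from Q: C = (38.125, -12.732).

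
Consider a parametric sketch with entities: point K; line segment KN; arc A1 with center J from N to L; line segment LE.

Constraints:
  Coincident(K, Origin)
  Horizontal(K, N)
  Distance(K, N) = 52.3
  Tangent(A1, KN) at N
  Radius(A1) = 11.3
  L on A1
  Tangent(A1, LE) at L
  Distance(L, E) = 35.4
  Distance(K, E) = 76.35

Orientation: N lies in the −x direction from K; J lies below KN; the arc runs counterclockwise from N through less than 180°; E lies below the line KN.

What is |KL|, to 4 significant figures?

64.76

K is at the origin; KN is horizontal with |KN| = 52.3 and N on the −x side, so N = (-52.30, 0.000). The tangent condition forces JN to be normal to KN, so J = N + (0, -11.3) = (-52.30, -11.30). Since JL ⟂ LE (tangency), |JE| = √(11.3² + 35.4²) = 37.16 regardless of where L sits on A1. So E lies on both circle(K, 76.35) and circle(J, 37.16); the below-KN intersection is E = (-59.58, -47.74). L is the foot of the tangent from E: L = (-63.53, -12.56).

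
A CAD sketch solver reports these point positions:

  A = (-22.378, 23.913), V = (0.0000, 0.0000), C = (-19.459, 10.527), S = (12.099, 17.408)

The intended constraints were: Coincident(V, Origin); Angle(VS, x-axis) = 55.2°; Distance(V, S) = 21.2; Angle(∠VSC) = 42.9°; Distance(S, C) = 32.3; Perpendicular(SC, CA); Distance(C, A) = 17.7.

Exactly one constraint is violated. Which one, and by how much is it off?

Distance(C, A) = 17.7 — off by 4.00.

V = (0.00, 0.00) ✓; VS at 55.20° ✓; |VS| = 21.20 ✓; ∠VSC = 42.90° ✓; |SC| = 32.30 ✓; ∠(SC, CA) = 90.00° ✓; |CA| = 13.70 ✗.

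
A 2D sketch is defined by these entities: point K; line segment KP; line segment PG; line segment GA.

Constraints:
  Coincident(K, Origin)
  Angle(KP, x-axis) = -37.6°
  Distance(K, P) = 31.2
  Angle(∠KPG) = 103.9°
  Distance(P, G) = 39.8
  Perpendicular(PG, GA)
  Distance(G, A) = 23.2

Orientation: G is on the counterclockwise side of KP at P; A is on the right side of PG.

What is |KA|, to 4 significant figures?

71.40

K is at the origin; KP runs at -37.6° with length 31.2, so P = 31.2·(cos -37.6°, sin -37.6°) = (24.72, -19.04). ∠KPG = 103.9°, so PG runs at -37.6° + (180° − 103.9°) = 38.50° from the x-axis; with |PG| = 39.8, G = P + 39.8·(cos 38.50°, sin 38.50°) = (55.87, 5.740). PG is perpendicular to GA; with |GA| = 23.2 on the right of PG, A = G + 23.2·(0.6225, -0.7826) = (70.31, -12.42). Then |KA| = |A − K| = 71.40.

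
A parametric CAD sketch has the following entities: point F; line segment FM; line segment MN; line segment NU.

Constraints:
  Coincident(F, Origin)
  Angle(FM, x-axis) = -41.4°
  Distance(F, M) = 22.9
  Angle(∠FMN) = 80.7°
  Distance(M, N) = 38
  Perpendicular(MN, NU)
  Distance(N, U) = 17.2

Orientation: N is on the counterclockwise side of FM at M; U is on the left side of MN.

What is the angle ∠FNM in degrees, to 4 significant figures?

33.38°

F is at the origin; FM runs at -41.4° with length 22.9, so M = 22.9·(cos -41.4°, sin -41.4°) = (17.18, -15.14). ∠FMN = 80.7°, so MN runs at -41.4° + (180° − 80.7°) = 57.90° from the x-axis; with |MN| = 38.0, N = M + 38.0·(cos 57.90°, sin 57.90°) = (37.37, 17.05). Then cos ∠FNM = NF·NM / (|NF||NM|), giving 33.38°.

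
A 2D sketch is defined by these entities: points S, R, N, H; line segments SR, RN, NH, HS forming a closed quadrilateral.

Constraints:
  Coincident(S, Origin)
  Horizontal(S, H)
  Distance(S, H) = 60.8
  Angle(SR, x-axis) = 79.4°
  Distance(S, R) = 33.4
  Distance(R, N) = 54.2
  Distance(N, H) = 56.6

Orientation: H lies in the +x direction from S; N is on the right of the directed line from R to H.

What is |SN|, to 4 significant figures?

22.91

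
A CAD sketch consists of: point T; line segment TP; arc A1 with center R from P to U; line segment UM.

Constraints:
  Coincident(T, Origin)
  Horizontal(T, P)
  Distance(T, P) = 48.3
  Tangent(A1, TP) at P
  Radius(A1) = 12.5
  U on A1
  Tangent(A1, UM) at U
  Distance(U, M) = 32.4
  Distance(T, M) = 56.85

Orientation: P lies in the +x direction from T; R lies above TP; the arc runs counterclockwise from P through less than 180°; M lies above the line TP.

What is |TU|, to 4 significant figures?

61.14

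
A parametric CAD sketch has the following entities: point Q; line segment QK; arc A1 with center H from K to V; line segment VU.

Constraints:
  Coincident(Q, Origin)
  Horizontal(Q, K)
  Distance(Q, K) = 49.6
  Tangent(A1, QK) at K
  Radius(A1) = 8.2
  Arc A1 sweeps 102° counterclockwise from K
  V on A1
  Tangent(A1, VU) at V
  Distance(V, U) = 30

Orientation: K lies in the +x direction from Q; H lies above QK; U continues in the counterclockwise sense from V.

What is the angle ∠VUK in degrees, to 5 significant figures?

14.602°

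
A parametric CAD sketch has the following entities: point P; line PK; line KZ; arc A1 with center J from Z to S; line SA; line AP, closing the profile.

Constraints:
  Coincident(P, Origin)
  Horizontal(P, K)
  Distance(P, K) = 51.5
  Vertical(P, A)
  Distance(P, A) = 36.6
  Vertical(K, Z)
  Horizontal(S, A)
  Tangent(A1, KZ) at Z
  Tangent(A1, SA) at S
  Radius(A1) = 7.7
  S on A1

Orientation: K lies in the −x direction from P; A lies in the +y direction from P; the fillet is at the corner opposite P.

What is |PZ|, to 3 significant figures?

59.1

P is at the origin; PK is horizontal with |PK| = 51.5 and K on the −x side, so K = (-51.5, 0.00). PA is vertical with |PA| = 36.6 and A on the +y side, so A = (0.00, 36.6). The virtual corner opposite P is at (-51.5, 36.6). Since A1 is tangent to KZ there, JZ ⟂ KZ and A1 meets SA tangentially, so JS is at right angles to SA, with radius 7.7, so the center J sits 7.7 in from both sides at J = (-43.8, 28.9). That places the tangent points at Z = (-51.5, 28.9) on KZ and S = (-43.8, 36.6) on SA. Then |PZ| = |Z − P| = 59.1.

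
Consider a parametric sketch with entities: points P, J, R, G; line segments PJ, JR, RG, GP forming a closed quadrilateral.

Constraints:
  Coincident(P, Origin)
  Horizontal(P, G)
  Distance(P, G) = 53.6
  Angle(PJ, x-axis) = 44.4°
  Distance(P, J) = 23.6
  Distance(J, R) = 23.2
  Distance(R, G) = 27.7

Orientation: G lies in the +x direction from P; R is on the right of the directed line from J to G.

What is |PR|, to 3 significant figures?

26.7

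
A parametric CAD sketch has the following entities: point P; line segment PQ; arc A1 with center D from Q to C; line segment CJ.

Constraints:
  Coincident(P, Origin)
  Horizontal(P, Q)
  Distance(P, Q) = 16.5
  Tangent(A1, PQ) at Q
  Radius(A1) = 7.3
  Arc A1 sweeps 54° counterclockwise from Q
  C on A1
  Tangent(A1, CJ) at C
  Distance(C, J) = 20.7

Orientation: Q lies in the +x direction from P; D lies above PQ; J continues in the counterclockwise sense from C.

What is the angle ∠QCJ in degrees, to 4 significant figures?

153.0°

P is at the origin; P and Q share the same y with |PQ| = 16.5 and Q on the +x side, so Q = (16.50, 0.000). Tangency of A1 to PQ means the radius DQ is perpendicular to PQ, so D = Q + (0, 7.3) = (16.50, 7.300). On A1, Q sits at bearing -90° from D; a 54° counterclockwise sweep puts C at bearing -36°, so C = D + 7.3·(cos -36°, sin -36°) = (22.41, 3.009). Tangency of A1 to CJ means the radius DC is perpendicular to CJ, so CJ runs along (−sin -36°, cos -36°); with |CJ| = 20.7, J = (34.57, 19.76). Then cos ∠QCJ = CQ·CJ / (|CQ||CJ|), giving 153.0°.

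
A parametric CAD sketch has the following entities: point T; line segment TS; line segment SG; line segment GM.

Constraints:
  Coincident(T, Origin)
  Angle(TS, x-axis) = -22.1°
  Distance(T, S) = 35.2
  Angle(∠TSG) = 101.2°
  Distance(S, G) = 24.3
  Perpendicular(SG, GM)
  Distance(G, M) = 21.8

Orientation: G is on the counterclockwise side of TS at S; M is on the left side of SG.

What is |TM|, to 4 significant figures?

33.64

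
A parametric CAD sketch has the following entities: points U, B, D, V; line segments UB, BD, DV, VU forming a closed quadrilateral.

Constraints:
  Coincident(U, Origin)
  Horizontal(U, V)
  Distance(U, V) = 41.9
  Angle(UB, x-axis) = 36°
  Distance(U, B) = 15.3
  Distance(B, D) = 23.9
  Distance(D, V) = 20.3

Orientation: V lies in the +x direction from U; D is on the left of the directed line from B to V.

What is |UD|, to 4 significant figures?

39.00

Checks: |UV| = 41.90 ✓; |UB| = 15.30 ✓; |BD| = 23.90 ✓; |DV| = 20.30 ✓.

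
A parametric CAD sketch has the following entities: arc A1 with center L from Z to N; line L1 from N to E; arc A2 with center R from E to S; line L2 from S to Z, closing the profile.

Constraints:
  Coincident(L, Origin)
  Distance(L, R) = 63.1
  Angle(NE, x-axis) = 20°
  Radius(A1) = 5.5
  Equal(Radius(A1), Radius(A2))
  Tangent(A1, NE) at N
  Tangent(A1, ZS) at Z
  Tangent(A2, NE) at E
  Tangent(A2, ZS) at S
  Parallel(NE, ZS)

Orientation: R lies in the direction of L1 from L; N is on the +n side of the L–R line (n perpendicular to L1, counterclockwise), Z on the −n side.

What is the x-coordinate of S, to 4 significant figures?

61.18

Tangency of A1 to both parallel lines with radius 5.5 puts N and Z at L ± 5.5·n: N = (-1.881, 5.168), Z = (1.881, -5.168). Equal radii place E and S the same way about R: E = R + 5.5·n = (57.41, 26.75), S = R − 5.5·n = (61.18, 16.41). So S.x = 61.18.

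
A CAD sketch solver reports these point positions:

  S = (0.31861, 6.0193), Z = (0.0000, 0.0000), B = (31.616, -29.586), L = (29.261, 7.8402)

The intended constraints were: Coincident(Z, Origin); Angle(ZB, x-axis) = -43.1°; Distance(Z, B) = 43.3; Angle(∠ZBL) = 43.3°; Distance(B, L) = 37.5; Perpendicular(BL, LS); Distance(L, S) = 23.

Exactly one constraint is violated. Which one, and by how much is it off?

Distance(L, S) = 23 — off by 6.00.

Z = (0.00, 0.00) ✓; ZB at -43.10° ✓; |ZB| = 43.30 ✓; ∠ZBL = 43.30° ✓; |BL| = 37.50 ✓; ∠(BL, LS) = 90.00° ✓; |LS| = 29.00 ✗.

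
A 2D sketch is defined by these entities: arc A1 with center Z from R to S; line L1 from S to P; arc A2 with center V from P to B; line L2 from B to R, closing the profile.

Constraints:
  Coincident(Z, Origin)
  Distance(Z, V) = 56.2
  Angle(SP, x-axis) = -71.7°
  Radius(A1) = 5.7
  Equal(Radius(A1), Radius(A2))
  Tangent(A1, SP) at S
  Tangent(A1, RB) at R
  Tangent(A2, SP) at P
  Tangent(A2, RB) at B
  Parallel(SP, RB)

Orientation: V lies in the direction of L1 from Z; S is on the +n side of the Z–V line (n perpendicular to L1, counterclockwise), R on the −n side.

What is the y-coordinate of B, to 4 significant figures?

-55.15

The slot axis is L1's direction at -71.7°, so u = (cos -71.7°, sin -71.7°) = (0.3140, -0.9494) and n = (−sin -71.7°, cos -71.7°) = (0.9494, 0.3140). Z is at the origin and V lies 56.2 along u from Z, so V = 56.2·u = (17.65, -53.36). Tangency of A1 to both parallel lines with radius 5.7 puts S and R at Z ± 5.7·n: S = (5.412, 1.790), R = (-5.412, -1.790). Equal radii place P and B the same way about V: P = V + 5.7·n = (23.06, -51.57), B = V − 5.7·n = (12.23, -55.15). So B.y = -55.15.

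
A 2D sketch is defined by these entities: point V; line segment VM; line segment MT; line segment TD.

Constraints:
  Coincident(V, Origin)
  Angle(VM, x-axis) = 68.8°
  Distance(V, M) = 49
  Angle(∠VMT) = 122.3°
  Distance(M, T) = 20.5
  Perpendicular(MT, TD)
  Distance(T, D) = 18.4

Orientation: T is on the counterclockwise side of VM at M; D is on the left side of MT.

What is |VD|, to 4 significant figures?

52.05

V is at the origin; VM runs at 68.8° with length 49.0, so M = 49.0·(cos 68.8°, sin 68.8°) = (17.72, 45.68). ∠VMT = 122.3°, so MT runs at 68.8° + (180° − 122.3°) = 126.5° from the x-axis; with |MT| = 20.5, T = M + 20.5·(cos 126.5°, sin 126.5°) = (5.526, 62.16). MT is perpendicular to TD; with |TD| = 18.4 on the left of MT, D = T + 18.4·(-0.8039, -0.5948) = (-9.265, 51.22). Then |VD| = |D − V| = 52.05.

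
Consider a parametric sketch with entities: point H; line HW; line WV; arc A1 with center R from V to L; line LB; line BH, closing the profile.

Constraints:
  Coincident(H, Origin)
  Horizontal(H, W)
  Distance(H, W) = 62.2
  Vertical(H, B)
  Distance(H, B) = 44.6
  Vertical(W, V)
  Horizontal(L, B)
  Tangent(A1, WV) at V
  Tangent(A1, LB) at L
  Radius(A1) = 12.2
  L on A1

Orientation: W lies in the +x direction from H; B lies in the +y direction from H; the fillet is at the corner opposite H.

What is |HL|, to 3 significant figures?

67.0

H is at the origin; H and W share the same y with |HW| = 62.2 and W on the +x side, so W = (62.2, 0.00). H and B share the same x with |HB| = 44.6 and B on the +y side, so B = (0.00, 44.6). The virtual corner opposite H is at (62.2, 44.6). Tangency of A1 to WV means the radius RV is perpendicular to WV and tangency of A1 to LB means the radius RL is perpendicular to LB, with radius 12.2, so the center R sits 12.2 in from both sides at R = (50.0, 32.4). That places the tangent points at V = (62.2, 32.4) on WV and L = (50.0, 44.6) on LB. Then |HL| = |L − H| = 67.0.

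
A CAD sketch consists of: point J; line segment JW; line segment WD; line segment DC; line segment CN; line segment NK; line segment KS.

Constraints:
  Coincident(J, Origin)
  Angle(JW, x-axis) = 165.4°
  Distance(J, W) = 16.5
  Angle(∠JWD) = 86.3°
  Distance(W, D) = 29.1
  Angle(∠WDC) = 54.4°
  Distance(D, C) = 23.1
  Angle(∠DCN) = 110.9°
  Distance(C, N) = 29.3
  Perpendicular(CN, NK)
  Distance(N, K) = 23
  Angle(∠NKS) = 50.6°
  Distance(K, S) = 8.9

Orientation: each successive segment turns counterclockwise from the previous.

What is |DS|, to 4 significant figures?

30.95

J is at the origin; JW runs at 165.4° with length 16.5, so W = (-15.97, 4.159). ∠JWD = 86.3° gives WD at -100.9° from the x-axis; with |WD| = 29.1, D = (-21.47, -24.42). ∠WDC = 54.4° gives DC at 24.70° from the x-axis; with |DC| = 23.1, C = (-0.4833, -14.76). ∠DCN = 110.9° gives CN at 93.80° from the x-axis; with |CN| = 29.3, N = (-2.425, 14.47). CN is perpendicular to NK, so NK runs at -176.2°; with |NK| = 23.0, K = (-25.37, 12.95). ∠NKS = 50.6° gives KS at -46.80° from the x-axis; with |KS| = 8.9, S = (-19.28, 6.460). Then |DS| = |S − D| = 30.95.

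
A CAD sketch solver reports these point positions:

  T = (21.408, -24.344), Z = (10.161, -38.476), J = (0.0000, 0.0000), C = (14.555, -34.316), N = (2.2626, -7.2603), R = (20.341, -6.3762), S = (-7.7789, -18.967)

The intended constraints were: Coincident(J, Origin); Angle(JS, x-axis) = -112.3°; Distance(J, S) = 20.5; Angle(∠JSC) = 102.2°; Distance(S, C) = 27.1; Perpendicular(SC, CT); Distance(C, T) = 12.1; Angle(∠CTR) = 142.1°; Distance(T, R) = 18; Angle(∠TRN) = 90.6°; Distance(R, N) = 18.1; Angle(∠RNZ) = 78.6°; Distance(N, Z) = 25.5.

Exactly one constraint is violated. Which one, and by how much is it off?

Distance(N, Z) = 25.5 — off by 6.70.

J = (0.00, 0.00) ✓; JS at -112.3° ✓; |JS| = 20.50 ✓; ∠JSC = 102.2° ✓; |SC| = 27.10 ✓; ∠(SC, CT) = 90.00° ✓; |CT| = 12.10 ✓; ∠CTR = 142.1° ✓; |TR| = 18.00 ✓; ∠TRN = 90.60° ✓; |RN| = 18.10 ✓; ∠RNZ = 78.60° ✓; |NZ| = 32.20 ✗.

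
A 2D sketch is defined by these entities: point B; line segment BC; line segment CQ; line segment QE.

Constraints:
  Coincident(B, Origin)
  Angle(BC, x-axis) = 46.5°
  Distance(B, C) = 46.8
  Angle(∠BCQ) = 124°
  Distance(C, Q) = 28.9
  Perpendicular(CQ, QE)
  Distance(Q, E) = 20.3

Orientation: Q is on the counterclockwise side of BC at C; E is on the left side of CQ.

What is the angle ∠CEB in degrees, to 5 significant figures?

53.653°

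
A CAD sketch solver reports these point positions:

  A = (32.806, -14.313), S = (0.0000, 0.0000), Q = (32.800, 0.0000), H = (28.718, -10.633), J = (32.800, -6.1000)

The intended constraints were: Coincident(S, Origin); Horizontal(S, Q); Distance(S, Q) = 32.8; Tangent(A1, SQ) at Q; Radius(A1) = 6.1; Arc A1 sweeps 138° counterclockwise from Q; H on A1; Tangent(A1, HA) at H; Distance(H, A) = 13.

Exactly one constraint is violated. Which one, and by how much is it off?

Distance(H, A) = 13 — off by 7.50.

S = (0.00, 0.00) ✓; S.y = 0.00, Q.y = 0.00 ✓; |SQ| = 32.80 ✓; ∠(JQ, QS) = 90.00° ✓; |JQ| = 6.100 ✓; bearing(J→H) − bearing(J→Q) = 138.0° ✓; |JH| = 6.100 ✓; ∠(JH, HA) = 89.99° ✓; |HA| = 5.500 ✗.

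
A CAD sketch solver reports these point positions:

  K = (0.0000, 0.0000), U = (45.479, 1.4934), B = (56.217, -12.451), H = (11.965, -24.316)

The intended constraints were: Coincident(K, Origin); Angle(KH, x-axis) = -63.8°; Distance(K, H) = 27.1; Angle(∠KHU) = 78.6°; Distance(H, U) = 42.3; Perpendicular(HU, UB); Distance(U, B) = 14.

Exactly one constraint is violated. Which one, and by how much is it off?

Distance(U, B) = 14 — off by 3.60.

K = (0.00, 0.00) ✓; KH at -63.80° ✓; |KH| = 27.10 ✓; ∠KHU = 78.60° ✓; |HU| = 42.30 ✓; ∠(HU, UB) = 90.00° ✓; |UB| = 17.60 ✗.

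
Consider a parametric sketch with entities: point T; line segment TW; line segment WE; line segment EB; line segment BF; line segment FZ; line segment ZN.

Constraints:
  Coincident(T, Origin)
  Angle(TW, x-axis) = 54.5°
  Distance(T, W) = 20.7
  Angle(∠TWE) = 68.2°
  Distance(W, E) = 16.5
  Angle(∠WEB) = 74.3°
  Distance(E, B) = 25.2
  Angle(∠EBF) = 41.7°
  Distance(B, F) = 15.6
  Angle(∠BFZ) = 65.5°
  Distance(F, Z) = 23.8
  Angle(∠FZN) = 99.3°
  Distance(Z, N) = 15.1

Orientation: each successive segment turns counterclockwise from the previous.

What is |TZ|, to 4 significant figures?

21.24

T is at the origin; TW runs at 54.5° with length 20.7, so W = (12.02, 16.85). ∠TWE = 68.2° gives WE at 166.3° from the x-axis; with |WE| = 16.5, E = (-4.010, 20.76). ∠WEB = 74.3° gives EB at -88.00° from the x-axis; with |EB| = 25.2, B = (-3.131, -4.425). ∠EBF = 41.7° gives BF at 50.30° from the x-axis; with |BF| = 15.6, F = (6.834, 7.578). ∠BFZ = 65.5° gives FZ at 164.8° from the x-axis; with |FZ| = 23.8, Z = (-16.13, 13.82). Then |TZ| = |Z − T| = 21.24.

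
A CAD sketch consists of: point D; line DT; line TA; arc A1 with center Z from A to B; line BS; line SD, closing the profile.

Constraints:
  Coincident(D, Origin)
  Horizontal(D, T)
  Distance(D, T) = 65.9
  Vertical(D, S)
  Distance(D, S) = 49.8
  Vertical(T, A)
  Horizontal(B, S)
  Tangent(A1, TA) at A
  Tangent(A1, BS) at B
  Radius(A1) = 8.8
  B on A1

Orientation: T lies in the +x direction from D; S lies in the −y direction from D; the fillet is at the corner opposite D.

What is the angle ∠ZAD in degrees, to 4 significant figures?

31.89°

The virtual corner opposite D is at (65.90, -49.80). The tangent condition forces ZA to be normal to TA and the tangent condition forces ZB to be normal to BS, with radius 8.8, so the center Z sits 8.8 in from both sides at Z = (57.10, -41.00). That places the tangent points at A = (65.90, -41.00) on TA and B = (57.10, -49.80) on BS. Then cos ∠ZAD = AZ·AD / (|AZ||AD|), giving 31.89°.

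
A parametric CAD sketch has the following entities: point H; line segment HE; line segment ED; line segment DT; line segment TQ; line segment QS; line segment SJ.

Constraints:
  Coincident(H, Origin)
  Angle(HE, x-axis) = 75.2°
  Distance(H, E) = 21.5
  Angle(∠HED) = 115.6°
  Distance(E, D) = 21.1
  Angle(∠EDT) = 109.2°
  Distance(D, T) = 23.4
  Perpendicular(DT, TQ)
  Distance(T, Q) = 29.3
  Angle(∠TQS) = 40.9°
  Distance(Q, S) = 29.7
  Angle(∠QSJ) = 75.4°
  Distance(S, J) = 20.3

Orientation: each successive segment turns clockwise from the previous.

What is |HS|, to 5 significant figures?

28.560

H is at the origin; HE runs at 75.2° with length 21.5, so E = (5.4921, 20.787). ∠HED = 115.6° gives ED at 10.800° from the x-axis; with |ED| = 21.1, D = (26.218, 24.740). ∠EDT = 109.2° gives DT at -60.000° from the x-axis; with |DT| = 23.4, T = (37.918, 4.4755). DT ⟂ TQ, so TQ runs at -150.00°; with |TQ| = 29.3, Q = (12.544, -10.175). ∠TQS = 40.9° gives QS at 70.900° from the x-axis; with |QS| = 29.7, S = (22.262, 17.890). Then |HS| = |S − H| = 28.560.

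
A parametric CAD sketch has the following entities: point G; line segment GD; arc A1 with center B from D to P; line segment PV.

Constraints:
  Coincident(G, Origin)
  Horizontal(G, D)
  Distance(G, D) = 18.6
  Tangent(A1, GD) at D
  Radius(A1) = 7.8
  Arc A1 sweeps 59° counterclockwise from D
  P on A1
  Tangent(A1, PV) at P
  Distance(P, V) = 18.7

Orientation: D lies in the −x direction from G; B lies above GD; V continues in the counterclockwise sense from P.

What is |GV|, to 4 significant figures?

19.94

G is at the origin; GD is horizontal with |GD| = 18.6 and D on the −x side, so D = (-18.60, 0.000). A1 meets GD tangentially, so BD is at right angles to GD, so B = D + (0, 7.8) = (-18.60, 7.800). On A1, D sits at bearing -90° from B; a 59° counterclockwise sweep puts P at bearing -31°, so P = B + 7.8·(cos -31°, sin -31°) = (-11.91, 3.783). A1 meets PV tangentially, so BP is at right angles to PV, so PV runs along (−sin -31°, cos -31°); with |PV| = 18.7, V = (-2.283, 19.81). Then |GV| = |V − G| = 19.94.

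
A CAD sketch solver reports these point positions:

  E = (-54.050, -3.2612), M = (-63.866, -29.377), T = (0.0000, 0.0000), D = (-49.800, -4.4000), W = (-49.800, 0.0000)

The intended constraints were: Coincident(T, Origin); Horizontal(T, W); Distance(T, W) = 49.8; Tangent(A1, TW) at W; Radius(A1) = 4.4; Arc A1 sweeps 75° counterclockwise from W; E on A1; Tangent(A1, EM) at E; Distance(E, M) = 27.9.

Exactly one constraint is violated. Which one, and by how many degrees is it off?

Tangent(A1, EM) at E — off by 5.60°.

T = (0.00, 0.00) ✓; T.y = 0.00, W.y = 0.00 ✓; |TW| = 49.80 ✓; ∠(DW, WT) = 90.00° ✓; |DW| = 4.400 ✓; bearing(D→E) − bearing(D→W) = 75.00° ✓; |DE| = 4.400 ✓; ∠(DE, EM) = 95.60° ✗; |EM| = 27.90 ✓.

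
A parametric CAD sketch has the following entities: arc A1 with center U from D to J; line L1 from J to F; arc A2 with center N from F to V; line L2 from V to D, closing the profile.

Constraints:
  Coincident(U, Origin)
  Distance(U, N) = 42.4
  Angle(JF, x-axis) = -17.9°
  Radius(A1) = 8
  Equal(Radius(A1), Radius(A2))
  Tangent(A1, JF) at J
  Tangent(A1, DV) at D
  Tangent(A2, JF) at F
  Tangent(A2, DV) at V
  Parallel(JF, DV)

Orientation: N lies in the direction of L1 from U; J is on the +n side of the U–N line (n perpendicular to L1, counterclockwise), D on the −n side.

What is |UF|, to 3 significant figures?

43.1

The slot axis is L1's direction at -17.9°, so u = (cos -17.9°, sin -17.9°) = (0.952, -0.307) and n = (−sin -17.9°, cos -17.9°) = (0.307, 0.952). U is at the origin and N lies 42.4 along u from U, so N = 42.4·u = (40.3, -13.0). Tangency of A1 to both parallel lines with radius 8.0 puts J and D at U ± 8.0·n: J = (2.46, 7.61), D = (-2.46, -7.61). Equal radii place F and V the same way about N: F = N + 8.0·n = (42.8, -5.42), V = N − 8.0·n = (37.9, -20.6). Then |UF| = |F − U| = 43.1.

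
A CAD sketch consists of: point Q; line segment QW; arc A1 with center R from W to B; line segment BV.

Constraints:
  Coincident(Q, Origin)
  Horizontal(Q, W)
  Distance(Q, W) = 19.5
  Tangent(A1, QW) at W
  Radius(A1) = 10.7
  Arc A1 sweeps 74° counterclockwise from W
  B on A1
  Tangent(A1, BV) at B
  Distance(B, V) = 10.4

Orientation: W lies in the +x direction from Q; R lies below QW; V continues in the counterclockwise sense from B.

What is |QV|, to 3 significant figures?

18.8

On A1, W sits at bearing 90° from R; a 74° counterclockwise sweep puts B at bearing 164°, so B = R + 10.7·(cos 164°, sin 164°) = (9.21, -7.75). The tangent condition forces RB to be normal to BV, so BV runs along (−sin 164°, cos 164°); with |BV| = 10.4, V = (6.35, -17.7). Then |QV| = |V − Q| = 18.8.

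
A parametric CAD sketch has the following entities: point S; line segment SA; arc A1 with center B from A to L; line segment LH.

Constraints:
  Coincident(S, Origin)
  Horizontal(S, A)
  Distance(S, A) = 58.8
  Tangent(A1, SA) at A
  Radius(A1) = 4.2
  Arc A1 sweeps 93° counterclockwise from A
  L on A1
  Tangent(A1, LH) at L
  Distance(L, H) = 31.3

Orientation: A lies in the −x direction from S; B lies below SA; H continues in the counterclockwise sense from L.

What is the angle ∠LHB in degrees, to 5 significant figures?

7.6426°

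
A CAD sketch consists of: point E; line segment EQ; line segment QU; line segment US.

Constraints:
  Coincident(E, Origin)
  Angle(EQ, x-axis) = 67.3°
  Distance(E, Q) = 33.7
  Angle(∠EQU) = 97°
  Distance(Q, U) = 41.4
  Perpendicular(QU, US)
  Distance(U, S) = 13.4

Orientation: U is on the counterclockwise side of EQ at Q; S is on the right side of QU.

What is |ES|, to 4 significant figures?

65.31

E is at the origin; EQ runs at 67.3° with length 33.7, so Q = 33.7·(cos 67.3°, sin 67.3°) = (13.01, 31.09). ∠EQU = 97.0°, so QU runs at 67.3° + (180° − 97.0°) = 150.3° from the x-axis; with |QU| = 41.4, U = Q + 41.4·(cos 150.3°, sin 150.3°) = (-22.96, 51.60). QU is perpendicular to US; with |US| = 13.4 on the right of QU, S = U + 13.4·(0.4955, 0.8686) = (-16.32, 63.24). Then |ES| = |S − E| = 65.31.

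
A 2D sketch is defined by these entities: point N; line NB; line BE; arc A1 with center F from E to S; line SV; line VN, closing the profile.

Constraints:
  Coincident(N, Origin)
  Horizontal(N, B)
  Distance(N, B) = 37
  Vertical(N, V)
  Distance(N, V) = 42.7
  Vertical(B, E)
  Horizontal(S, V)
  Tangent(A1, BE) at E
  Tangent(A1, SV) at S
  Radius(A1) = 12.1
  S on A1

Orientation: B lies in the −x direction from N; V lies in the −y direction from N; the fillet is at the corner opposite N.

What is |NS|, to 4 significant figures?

49.43

N is at the origin; N and B share the same y with |NB| = 37.0 and B on the −x side, so B = (-37.00, 0.000). NV is vertical with |NV| = 42.7 and V on the −y side, so V = (0.000, -42.70). The virtual corner opposite N is at (-37.00, -42.70). Since A1 is tangent to BE there, FE ⟂ BE and A1 meets SV tangentially, so FS is at right angles to SV, with radius 12.1, so the center F sits 12.1 in from both sides at F = (-24.90, -30.60). That places the tangent points at E = (-37.00, -30.60) on BE and S = (-24.90, -42.70) on SV. Then |NS| = |S − N| = 49.43.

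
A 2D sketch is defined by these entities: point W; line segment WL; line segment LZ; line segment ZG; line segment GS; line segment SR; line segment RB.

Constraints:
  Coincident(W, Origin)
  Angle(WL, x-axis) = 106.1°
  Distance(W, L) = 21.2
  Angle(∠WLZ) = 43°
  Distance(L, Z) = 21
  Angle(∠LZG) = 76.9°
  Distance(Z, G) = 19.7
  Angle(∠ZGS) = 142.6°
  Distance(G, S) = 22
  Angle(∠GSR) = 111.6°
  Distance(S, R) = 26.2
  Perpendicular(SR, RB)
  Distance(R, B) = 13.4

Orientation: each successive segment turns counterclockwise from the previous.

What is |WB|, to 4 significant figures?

32.90

W is at the origin; WL runs at 106.1° with length 21.2, so L = (-5.879, 20.37). ∠WLZ = 43.0° gives LZ at -116.9° from the x-axis; with |LZ| = 21.0, Z = (-15.38, 1.641). ∠LZG = 76.9° gives ZG at -13.80° from the x-axis; with |ZG| = 19.7, G = (3.751, -3.058). ∠ZGS = 142.6° gives GS at 23.60° from the x-axis; with |GS| = 22.0, S = (23.91, 5.749). ∠GSR = 111.6° gives SR at 92.00° from the x-axis; with |SR| = 26.2, R = (23.00, 31.93). SR is perpendicular to RB, so RB runs at -178.0°; with |RB| = 13.4, B = (9.605, 31.47). Then |WB| = |B − W| = 32.90.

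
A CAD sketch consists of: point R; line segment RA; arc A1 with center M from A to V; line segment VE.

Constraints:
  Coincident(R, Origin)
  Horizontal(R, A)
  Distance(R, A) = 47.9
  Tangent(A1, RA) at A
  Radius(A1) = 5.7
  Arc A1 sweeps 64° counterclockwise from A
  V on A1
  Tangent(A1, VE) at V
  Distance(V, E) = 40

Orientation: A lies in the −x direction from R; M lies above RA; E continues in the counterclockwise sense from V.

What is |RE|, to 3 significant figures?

46.6

R is at the origin; R and A share the same y with |RA| = 47.9 and A on the −x side, so A = (-47.9, 0.00). Since A1 is tangent to RA there, MA ⟂ RA, so M = A + (0, 5.7) = (-47.9, 5.70). On A1, A sits at bearing -90° from M; a 64° counterclockwise sweep puts V at bearing -26°, so V = M + 5.7·(cos -26°, sin -26°) = (-42.8, 3.20). Since A1 is tangent to VE there, MV ⟂ VE, so VE runs along (−sin -26°, cos -26°); with |VE| = 40.0, E = (-25.2, 39.2). Then |RE| = |E − R| = 46.6.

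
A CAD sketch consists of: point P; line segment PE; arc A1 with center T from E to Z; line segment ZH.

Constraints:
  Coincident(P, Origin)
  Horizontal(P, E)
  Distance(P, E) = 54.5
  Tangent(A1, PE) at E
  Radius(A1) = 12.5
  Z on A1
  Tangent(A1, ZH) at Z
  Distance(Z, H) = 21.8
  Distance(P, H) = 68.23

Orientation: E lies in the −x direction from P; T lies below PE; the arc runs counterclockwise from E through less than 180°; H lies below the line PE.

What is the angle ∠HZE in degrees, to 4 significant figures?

122.9°

Checks: P.y = 0.00, E.y = 0.00 ✓; |TZ| = 12.50 ✓; ∠(TZ, ZH) = 90.00° ✓; |ZH| = 21.80 ✓; |PH| = 68.23 ✓.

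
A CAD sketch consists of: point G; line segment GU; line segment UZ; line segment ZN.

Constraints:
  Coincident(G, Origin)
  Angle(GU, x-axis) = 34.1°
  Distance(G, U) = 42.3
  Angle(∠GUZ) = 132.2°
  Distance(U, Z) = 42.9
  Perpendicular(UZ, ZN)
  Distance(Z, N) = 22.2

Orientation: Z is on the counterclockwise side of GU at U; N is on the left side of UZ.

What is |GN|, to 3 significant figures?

71.9

G is at the origin; GU runs at 34.1° with length 42.3, so U = 42.3·(cos 34.1°, sin 34.1°) = (35.0, 23.7). ∠GUZ = 132.2°, so UZ runs at 34.1° + (180° − 132.2°) = 81.9° from the x-axis; with |UZ| = 42.9, Z = U + 42.9·(cos 81.9°, sin 81.9°) = (41.1, 66.2). The perpendicularity gives ZN at right angles to UZ; with |ZN| = 22.2 on the left of UZ, N = Z + 22.2·(-0.990, 0.141) = (19.1, 69.3). Then |GN| = |N − G| = 71.9.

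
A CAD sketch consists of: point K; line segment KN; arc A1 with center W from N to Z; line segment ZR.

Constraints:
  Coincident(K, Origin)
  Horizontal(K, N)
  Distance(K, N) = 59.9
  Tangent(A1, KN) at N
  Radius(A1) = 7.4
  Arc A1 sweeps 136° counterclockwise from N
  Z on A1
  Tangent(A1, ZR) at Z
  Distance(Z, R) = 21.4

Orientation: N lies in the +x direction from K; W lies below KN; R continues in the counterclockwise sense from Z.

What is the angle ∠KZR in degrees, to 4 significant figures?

149.1°

On A1, N sits at bearing 90° from W; a 136° counterclockwise sweep puts Z at bearing 226°, so Z = W + 7.4·(cos 226°, sin 226°) = (54.76, -12.72). Since A1 is tangent to ZR there, WZ ⟂ ZR, so ZR runs along (−sin 226°, cos 226°); with |ZR| = 21.4, R = (70.15, -27.59). Then cos ∠KZR = ZK·ZR / (|ZK||ZR|), giving 149.1°.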